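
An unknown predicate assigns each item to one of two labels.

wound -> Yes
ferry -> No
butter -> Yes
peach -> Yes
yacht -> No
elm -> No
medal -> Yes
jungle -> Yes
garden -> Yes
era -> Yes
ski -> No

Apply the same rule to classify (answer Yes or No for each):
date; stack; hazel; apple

Yes, No, Yes, Yes

All 'Yes' examples share one property — has ≥ 2 vowels — and every 'No' example lacks it.
date: 2 vowels — meets the rule, so Yes. stack: 1 vowel — lacks this property, so No. hazel: 2 vowels — meets the rule, so Yes. apple: 2 vowels — meets the rule, so Yes.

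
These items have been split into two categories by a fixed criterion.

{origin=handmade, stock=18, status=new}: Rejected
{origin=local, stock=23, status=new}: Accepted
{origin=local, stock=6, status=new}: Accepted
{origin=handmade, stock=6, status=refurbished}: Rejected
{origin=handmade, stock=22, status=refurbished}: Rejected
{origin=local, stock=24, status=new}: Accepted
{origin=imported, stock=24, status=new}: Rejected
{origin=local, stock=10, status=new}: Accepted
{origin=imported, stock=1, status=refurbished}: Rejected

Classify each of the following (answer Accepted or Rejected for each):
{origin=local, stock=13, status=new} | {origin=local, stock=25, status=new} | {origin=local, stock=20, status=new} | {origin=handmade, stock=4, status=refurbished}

Checking candidate rules against both groups, what survives is: origin is local.
{origin=local, stock=13, status=new}: origin is local — fits, so Accepted. {origin=local, stock=25, status=new}: origin is local — fits, so Accepted. {origin=local, stock=20, status=new}: origin is local — fits, so Accepted. {origin=handmade, stock=4, status=refurbished}: origin is handmade — does not pass, so Rejected.

Accepted, Accepted, Accepted, Rejected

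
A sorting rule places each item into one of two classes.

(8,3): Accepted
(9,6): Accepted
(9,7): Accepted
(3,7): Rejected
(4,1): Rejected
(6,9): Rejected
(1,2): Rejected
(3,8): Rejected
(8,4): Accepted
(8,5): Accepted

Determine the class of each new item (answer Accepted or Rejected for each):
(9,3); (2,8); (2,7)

Accepted, Rejected, Rejected

Every 'Accepted' example satisfies: first ≥ 7. None of the 'Rejected' examples do.
(9,3): first 9 — passes, so Accepted. (2,8): first 2 — fails this test, so Rejected. (2,7): first 2 — fails this test, so Rejected.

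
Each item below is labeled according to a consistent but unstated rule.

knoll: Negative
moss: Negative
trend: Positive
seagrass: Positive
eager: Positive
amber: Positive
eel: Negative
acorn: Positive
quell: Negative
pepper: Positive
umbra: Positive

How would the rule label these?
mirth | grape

A rule that fits every label: contains 'r' — true of each 'Positive' example, false of each 'Negative' one.
mirth → has 'r' → Positive. grape → has 'r' → Positive.

Positive, Positive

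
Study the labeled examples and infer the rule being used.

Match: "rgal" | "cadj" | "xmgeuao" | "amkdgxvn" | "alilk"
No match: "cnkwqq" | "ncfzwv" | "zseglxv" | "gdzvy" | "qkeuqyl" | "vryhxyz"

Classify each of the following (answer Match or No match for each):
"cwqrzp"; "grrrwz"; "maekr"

All 'Match' examples share one property — contains 'a' — and every 'No match' example lacks it.
No match: "cwqrzp", since no 'a'. No match: "grrrwz", since no 'a'. Match: "maekr", since has 'a'.

No match, No match, Match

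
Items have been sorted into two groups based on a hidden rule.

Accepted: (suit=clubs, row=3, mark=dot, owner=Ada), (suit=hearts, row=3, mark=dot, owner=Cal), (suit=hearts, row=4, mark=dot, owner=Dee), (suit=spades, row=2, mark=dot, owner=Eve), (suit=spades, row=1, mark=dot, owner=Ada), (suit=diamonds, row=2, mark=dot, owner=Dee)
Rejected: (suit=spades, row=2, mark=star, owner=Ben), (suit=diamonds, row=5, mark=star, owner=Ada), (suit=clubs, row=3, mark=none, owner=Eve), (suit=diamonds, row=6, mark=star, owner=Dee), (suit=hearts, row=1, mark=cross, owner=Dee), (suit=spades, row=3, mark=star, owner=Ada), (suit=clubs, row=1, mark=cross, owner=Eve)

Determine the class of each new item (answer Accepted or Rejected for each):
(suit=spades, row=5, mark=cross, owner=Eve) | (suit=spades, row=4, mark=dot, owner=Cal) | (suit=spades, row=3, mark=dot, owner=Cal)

Rule: mark is dot. This holds for each 'Accepted' example and fails for each 'Rejected' one.
(suit=spades, row=5, mark=cross, owner=Eve): mark is cross, doesn't match → Rejected. (suit=spades, row=4, mark=dot, owner=Cal): mark is dot, passes → Accepted. (suit=spades, row=3, mark=dot, owner=Cal): mark is dot, passes → Accepted.

Rejected, Accepted, Accepted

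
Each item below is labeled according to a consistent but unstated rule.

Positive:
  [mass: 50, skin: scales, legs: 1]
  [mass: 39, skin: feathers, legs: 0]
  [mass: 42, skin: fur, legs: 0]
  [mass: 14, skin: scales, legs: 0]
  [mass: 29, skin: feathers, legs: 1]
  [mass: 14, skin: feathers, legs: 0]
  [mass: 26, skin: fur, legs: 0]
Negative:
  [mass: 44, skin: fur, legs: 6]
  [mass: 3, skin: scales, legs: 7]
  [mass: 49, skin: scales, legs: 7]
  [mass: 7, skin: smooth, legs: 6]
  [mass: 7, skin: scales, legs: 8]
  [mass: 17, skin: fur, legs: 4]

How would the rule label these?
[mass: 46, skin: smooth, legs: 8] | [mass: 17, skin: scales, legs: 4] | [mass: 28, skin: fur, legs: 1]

Negative, Negative, Positive

The common property of the 'Positive' items is: legs ≤ 1. No 'Negative' item has it.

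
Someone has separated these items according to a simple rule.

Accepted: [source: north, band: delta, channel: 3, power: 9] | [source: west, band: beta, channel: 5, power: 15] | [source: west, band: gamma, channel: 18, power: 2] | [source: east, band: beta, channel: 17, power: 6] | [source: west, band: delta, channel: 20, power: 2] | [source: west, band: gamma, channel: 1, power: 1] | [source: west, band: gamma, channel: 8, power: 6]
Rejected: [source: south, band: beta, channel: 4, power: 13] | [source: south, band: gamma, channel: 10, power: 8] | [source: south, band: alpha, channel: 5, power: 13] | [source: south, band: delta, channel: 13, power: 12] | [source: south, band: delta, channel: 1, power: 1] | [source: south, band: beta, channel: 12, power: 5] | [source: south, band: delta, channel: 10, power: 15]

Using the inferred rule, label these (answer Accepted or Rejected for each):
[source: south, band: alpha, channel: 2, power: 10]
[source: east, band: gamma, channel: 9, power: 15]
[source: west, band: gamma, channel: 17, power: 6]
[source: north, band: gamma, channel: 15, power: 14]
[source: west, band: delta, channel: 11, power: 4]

Looking at the examples, the only property every 'Accepted' case has and every 'Rejected' case lacks is: source is not south.
[source: south, band: alpha, channel: 2, power: 10]: source is south, doesn't qualify → Rejected. [source: east, band: gamma, channel: 9, power: 15]: source is east, meets the rule → Accepted. [source: west, band: gamma, channel: 17, power: 6]: source is west, meets the rule → Accepted. [source: north, band: gamma, channel: 15, power: 14]: source is north, meets the rule → Accepted. [source: west, band: delta, channel: 11, power: 4]: source is west, meets the rule → Accepted.

Rejected, Accepted, Accepted, Accepted, Accepted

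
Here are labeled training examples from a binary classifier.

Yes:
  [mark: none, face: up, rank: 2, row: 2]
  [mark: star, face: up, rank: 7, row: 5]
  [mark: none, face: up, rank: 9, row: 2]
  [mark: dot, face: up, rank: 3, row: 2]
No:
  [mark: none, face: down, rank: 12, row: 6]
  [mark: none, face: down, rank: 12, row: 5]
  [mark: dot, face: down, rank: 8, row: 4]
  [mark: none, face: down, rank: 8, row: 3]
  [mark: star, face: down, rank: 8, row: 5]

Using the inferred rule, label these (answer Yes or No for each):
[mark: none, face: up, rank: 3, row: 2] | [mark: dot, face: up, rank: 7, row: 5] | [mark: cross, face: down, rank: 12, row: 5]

Yes, Yes, No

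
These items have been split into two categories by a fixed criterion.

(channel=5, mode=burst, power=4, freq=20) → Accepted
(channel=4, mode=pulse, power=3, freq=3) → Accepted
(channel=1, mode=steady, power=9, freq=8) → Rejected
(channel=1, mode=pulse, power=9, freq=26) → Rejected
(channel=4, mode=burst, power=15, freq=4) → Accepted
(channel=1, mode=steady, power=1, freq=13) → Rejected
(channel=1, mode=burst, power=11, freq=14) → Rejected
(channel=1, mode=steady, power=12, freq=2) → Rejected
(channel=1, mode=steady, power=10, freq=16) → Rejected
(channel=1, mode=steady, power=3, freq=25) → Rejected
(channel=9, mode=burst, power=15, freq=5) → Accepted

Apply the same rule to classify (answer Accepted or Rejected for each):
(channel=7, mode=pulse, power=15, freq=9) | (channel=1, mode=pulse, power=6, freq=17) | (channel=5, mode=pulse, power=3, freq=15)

Accepted, Rejected, Accepted

A rule that fits every label: channel ≥ 4 — true of each 'Accepted' example, false of each 'Rejected' one.
(channel=7, mode=pulse, power=15, freq=9) → channel = 7 → Accepted.
(channel=1, mode=pulse, power=6, freq=17) → channel = 1 → Rejected.
(channel=5, mode=pulse, power=3, freq=15) → channel = 5 → Accepted.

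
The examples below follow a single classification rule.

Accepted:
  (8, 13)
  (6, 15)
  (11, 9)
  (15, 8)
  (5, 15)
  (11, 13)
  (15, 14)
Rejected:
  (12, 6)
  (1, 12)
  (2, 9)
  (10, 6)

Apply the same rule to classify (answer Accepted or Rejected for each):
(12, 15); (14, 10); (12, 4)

Accepted, Accepted, Rejected

The classifier is using: sum ≥ 20.
(12, 15) — 12+15 = 27, hence Accepted. (14, 10) — 14+10 = 24, hence Accepted. (12, 4) — 12+4 = 16, hence Rejected.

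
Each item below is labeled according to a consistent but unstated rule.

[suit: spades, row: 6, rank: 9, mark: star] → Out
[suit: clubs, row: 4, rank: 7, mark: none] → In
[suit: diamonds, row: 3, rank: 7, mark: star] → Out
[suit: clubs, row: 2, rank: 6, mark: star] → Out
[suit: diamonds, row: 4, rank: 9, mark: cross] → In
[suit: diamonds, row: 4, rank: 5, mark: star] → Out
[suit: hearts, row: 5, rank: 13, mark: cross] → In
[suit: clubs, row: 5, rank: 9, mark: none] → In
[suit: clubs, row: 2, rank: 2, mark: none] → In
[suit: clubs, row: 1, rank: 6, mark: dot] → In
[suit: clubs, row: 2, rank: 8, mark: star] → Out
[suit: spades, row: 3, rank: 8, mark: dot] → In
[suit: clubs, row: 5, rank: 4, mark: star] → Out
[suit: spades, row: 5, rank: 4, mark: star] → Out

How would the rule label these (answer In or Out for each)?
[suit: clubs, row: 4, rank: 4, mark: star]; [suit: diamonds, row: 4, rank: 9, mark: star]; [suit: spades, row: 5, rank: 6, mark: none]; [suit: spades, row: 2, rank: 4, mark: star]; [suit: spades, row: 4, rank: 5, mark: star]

Out, Out, In, Out, Out

Every 'In' example satisfies: mark is not star. None of the 'Out' examples do.
[suit: clubs, row: 4, rank: 4, mark: star]: mark is star, doesn't qualify → Out. [suit: diamonds, row: 4, rank: 9, mark: star]: mark is star, doesn't qualify → Out. [suit: spades, row: 5, rank: 6, mark: none]: mark is none, has this property → In. [suit: spades, row: 2, rank: 4, mark: star]: mark is star, doesn't qualify → Out. [suit: spades, row: 4, rank: 5, mark: star]: mark is star, doesn't qualify → Out.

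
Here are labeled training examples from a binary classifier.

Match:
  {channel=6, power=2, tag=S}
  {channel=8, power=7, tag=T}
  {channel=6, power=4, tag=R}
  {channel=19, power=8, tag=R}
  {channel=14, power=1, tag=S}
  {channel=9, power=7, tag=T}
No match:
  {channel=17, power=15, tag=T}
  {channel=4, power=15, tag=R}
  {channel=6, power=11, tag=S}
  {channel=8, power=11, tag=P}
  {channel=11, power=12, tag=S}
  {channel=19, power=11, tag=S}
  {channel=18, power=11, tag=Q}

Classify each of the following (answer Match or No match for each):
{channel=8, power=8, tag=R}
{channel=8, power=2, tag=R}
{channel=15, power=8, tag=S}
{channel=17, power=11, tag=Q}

Match, Match, Match, No match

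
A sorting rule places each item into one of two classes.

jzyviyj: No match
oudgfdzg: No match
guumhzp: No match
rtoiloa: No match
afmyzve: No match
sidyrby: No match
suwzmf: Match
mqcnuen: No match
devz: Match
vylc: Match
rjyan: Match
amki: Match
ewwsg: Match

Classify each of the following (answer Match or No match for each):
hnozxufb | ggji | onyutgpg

No match, Match, No match

The common property of the 'Match' items is: length ≤ 6. No 'No match' item has it.
hnozxufb: No match (length 8). ggji: Match (length 4). onyutgpg: No match (length 8).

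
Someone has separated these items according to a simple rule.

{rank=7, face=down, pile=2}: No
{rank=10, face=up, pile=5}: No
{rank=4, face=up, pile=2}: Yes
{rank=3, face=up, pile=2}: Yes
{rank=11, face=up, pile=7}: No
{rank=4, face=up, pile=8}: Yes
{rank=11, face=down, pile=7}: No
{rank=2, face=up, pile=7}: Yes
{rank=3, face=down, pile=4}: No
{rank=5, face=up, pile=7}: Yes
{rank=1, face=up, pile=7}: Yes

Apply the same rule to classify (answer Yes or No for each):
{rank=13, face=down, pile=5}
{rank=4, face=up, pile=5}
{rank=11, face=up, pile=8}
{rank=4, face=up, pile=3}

No, Yes, No, Yes

The rule appears to be: face is up AND rank ≤ 5.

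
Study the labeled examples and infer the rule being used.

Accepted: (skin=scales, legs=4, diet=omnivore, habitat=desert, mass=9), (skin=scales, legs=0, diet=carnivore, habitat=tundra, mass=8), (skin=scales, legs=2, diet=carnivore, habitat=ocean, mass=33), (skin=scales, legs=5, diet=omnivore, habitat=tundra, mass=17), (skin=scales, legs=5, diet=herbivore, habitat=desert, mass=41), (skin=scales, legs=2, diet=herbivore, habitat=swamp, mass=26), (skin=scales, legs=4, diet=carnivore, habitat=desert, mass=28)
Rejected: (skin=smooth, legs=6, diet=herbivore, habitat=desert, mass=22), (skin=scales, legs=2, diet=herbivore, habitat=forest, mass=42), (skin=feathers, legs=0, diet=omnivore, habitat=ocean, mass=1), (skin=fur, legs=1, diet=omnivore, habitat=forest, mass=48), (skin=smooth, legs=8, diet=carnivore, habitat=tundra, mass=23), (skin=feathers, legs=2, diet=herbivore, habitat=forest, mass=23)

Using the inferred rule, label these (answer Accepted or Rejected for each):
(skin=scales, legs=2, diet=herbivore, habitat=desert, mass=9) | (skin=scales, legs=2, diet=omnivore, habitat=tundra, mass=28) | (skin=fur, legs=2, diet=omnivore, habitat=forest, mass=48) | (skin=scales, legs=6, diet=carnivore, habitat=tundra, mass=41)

Accepted, Accepted, Rejected, Accepted

A rule that fits every label: skin is scales AND mass ≤ 41 — true of each 'Accepted' example, false of each 'Rejected' one.
(skin=scales, legs=2, diet=herbivore, habitat=desert, mass=9): skin is scales, mass = 9, matches → Accepted. (skin=scales, legs=2, diet=omnivore, habitat=tundra, mass=28): skin is scales, mass = 28, matches → Accepted. (skin=fur, legs=2, diet=omnivore, habitat=forest, mass=48): skin is fur, mass = 48, does not pass → Rejected. (skin=scales, legs=6, diet=carnivore, habitat=tundra, mass=41): skin is scales, mass = 41, matches → Accepted.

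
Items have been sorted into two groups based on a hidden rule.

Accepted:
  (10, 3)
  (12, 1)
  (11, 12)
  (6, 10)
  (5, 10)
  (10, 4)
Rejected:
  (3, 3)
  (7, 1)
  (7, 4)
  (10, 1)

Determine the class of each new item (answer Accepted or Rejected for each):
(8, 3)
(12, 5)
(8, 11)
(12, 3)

All 'Accepted' examples share one property — sum ≥ 13 — and every 'Rejected' example lacks it.

Rejected, Accepted, Accepted, Accepted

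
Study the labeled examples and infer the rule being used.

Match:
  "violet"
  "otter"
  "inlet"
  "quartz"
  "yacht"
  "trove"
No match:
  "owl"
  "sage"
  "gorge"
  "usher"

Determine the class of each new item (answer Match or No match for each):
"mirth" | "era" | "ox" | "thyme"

Match, No match, No match, Match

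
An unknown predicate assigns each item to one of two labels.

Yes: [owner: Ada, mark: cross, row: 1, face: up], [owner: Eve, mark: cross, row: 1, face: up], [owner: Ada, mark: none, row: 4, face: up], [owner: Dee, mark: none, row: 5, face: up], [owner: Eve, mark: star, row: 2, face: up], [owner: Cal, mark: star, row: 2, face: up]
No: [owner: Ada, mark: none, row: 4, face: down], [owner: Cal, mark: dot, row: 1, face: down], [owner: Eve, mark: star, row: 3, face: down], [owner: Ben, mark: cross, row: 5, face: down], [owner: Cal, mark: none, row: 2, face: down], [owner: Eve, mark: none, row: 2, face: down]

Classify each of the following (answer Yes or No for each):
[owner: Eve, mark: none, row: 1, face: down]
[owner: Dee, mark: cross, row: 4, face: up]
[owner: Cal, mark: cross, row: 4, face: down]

No, Yes, No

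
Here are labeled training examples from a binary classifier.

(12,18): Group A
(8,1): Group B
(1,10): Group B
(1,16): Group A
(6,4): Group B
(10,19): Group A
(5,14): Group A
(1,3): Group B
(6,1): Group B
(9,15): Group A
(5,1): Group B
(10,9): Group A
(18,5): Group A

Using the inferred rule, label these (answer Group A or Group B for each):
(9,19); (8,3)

A rule that fits every label: sum ≥ 17 — true of each 'Group A' example, false of each 'Group B' one.

Group A, Group B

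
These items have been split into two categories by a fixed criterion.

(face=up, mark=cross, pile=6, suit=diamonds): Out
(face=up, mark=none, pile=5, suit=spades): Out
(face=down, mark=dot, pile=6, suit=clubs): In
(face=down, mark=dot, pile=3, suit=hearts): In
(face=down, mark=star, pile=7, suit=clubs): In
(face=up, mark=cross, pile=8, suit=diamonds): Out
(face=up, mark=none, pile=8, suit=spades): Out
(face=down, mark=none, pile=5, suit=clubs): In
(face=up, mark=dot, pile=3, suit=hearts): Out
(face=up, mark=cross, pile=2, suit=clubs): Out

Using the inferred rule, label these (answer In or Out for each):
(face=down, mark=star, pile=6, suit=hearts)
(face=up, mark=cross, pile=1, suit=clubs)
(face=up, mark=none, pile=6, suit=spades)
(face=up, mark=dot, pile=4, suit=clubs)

In, Out, Out, Out

The rule appears to be: face is down.
(face=down, mark=star, pile=6, suit=hearts): face is down — checks out, so In. (face=up, mark=cross, pile=1, suit=clubs): face is up — does not pass, so Out. (face=up, mark=none, pile=6, suit=spades): face is up — does not pass, so Out. (face=up, mark=dot, pile=4, suit=clubs): face is up — does not pass, so Out.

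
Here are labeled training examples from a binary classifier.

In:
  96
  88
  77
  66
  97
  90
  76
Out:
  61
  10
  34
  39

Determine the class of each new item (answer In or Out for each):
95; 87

The common property of the 'In' items is: at least 66. No 'Out' item has it.
95: 95 ≥ 66, checks out → In.
87: 87 ≥ 66, checks out → In.

In, In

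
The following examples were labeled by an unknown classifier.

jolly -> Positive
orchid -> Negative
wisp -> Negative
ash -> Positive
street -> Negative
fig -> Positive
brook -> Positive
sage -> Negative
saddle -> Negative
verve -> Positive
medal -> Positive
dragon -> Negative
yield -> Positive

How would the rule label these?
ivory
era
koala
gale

Positive, Positive, Positive, Negative

Looking at the examples, the only property every 'Positive' case has and every 'Negative' case lacks is: odd length.
ivory — length 5, hence Positive. era — length 3, hence Positive. koala — length 5, hence Positive. gale — length 4, hence Negative.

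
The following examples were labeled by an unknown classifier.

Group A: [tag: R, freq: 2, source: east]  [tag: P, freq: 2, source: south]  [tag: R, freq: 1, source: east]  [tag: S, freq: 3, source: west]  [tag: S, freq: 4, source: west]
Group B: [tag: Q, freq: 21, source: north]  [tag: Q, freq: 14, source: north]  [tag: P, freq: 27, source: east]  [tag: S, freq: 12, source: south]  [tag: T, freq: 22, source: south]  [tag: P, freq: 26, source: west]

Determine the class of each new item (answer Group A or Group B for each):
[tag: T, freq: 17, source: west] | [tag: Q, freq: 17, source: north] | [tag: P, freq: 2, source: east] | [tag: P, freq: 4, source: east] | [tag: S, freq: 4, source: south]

Group B, Group B, Group A, Group A, Group A

Rule: freq ≤ 4. This holds for each 'Group A' example and fails for each 'Group B' one.
[tag: T, freq: 17, source: west] → freq = 17 → Group B.
[tag: Q, freq: 17, source: north] → freq = 17 → Group B.
[tag: P, freq: 2, source: east] → freq = 2 → Group A.
[tag: P, freq: 4, source: east] → freq = 4 → Group A.
[tag: S, freq: 4, source: south] → freq = 4 → Group A.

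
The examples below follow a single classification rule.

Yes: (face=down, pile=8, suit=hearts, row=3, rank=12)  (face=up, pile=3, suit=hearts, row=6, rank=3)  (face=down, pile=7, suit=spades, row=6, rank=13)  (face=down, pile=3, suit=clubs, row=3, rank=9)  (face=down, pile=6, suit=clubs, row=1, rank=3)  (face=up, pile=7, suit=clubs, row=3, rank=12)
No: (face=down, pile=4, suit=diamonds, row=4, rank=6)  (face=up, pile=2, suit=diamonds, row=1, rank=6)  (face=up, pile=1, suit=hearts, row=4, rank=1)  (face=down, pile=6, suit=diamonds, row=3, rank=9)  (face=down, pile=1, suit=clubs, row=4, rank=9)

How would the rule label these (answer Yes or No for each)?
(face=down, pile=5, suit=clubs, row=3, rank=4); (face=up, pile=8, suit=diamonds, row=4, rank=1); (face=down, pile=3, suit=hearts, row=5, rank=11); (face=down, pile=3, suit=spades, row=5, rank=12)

Yes, No, Yes, Yes

The common property of the 'Yes' items is: suit is not diamonds AND pile ≥ 2. No 'No' item has it.
(face=down, pile=5, suit=clubs, row=3, rank=4): suit is clubs, pile = 5, fits → Yes. (face=up, pile=8, suit=diamonds, row=4, rank=1): suit is diamonds, pile = 8, lacks this property → No. (face=down, pile=3, suit=hearts, row=5, rank=11): suit is hearts, pile = 3, fits → Yes. (face=down, pile=3, suit=spades, row=5, rank=12): suit is spades, pile = 3, fits → Yes.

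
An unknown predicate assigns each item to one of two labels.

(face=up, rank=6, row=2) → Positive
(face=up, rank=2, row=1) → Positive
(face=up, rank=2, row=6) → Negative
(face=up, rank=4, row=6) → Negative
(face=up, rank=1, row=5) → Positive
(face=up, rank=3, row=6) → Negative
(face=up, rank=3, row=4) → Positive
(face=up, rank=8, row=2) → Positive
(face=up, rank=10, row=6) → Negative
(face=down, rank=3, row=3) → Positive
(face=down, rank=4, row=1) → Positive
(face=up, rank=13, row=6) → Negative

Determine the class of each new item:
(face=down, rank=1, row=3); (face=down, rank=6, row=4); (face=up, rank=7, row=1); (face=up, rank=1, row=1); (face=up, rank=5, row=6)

Positive, Positive, Positive, Positive, Negative

Every 'Positive' example satisfies: row ≤ 5. None of the 'Negative' examples do.
Positive: (face=down, rank=1, row=3), since row = 3.
Positive: (face=down, rank=6, row=4), since row = 4.
Positive: (face=up, rank=7, row=1), since row = 1.
Positive: (face=up, rank=1, row=1), since row = 1.
Negative: (face=up, rank=5, row=6), since row = 6.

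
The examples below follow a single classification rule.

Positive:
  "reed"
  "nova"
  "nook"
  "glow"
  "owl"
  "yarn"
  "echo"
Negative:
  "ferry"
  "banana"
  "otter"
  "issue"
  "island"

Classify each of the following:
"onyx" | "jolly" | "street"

Positive, Negative, Negative

Every 'Positive' example satisfies: length ≤ 4. None of the 'Negative' examples do.
"onyx": length 4, qualifies → Positive.
"jolly": length 5, doesn't qualify → Negative.
"street": length 6, doesn't qualify → Negative.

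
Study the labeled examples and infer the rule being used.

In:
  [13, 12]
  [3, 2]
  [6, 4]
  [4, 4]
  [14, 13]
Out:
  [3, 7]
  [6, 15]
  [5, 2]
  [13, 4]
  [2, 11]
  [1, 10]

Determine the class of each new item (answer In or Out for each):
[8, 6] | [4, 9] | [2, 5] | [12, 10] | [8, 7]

In, Out, Out, In, In

A rule that fits every label: |first − second| ≤ 2 — true of each 'In' example, false of each 'Out' one.
In: [8, 6], since |8−6| = 2. Out: [4, 9], since |4−9| = 5. Out: [2, 5], since |2−5| = 3. In: [12, 10], since |12−10| = 2. In: [8, 7], since |8−7| = 1.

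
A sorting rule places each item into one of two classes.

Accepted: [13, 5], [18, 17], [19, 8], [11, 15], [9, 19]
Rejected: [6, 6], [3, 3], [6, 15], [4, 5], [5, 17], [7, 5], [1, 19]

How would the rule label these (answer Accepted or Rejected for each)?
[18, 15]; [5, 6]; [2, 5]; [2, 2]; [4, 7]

Accepted, Rejected, Rejected, Rejected, Rejected

The pattern is that an item is 'Accepted' exactly when: first ≥ 8.
[18, 15] → first 18 → Accepted.
[5, 6] → first 5 → Rejected.
[2, 5] → first 2 → Rejected.
[2, 2] → first 2 → Rejected.
[4, 7] → first 4 → Rejected.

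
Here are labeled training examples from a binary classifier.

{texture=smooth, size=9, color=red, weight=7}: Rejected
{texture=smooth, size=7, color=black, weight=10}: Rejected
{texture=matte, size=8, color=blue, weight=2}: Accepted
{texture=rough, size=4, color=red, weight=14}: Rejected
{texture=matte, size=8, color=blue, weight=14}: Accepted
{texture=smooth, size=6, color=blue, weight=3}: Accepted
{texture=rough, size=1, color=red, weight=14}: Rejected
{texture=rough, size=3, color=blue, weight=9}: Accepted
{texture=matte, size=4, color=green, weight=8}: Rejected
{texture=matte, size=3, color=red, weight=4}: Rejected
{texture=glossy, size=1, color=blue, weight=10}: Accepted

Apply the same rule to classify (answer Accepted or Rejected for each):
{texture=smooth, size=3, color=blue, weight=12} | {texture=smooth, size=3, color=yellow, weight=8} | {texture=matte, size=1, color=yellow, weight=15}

The pattern is that an item is 'Accepted' exactly when: color is blue.
{texture=smooth, size=3, color=blue, weight=12} — color is blue, hence Accepted.
{texture=smooth, size=3, color=yellow, weight=8} — color is yellow, hence Rejected.
{texture=matte, size=1, color=yellow, weight=15} — color is yellow, hence Rejected.

Accepted, Rejected, Rejected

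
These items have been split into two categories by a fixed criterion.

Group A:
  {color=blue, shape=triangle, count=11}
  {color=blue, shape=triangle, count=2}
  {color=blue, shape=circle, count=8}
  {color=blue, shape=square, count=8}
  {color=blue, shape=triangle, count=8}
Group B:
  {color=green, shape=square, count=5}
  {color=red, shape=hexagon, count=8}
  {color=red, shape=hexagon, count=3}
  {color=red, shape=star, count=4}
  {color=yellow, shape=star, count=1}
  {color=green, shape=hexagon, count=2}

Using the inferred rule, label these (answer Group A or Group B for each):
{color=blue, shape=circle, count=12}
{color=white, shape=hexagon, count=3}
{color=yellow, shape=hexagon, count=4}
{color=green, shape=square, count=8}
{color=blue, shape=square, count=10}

Group A, Group B, Group B, Group B, Group A

Looking at the examples, the only property every 'Group A' case has and every 'Group B' case lacks is: color is blue.
{color=blue, shape=circle, count=12}: color is blue, satisfies this → Group A. {color=white, shape=hexagon, count=3}: color is white, fails this test → Group B. {color=yellow, shape=hexagon, count=4}: color is yellow, fails this test → Group B. {color=green, shape=square, count=8}: color is green, fails this test → Group B. {color=blue, shape=square, count=10}: color is blue, satisfies this → Group A.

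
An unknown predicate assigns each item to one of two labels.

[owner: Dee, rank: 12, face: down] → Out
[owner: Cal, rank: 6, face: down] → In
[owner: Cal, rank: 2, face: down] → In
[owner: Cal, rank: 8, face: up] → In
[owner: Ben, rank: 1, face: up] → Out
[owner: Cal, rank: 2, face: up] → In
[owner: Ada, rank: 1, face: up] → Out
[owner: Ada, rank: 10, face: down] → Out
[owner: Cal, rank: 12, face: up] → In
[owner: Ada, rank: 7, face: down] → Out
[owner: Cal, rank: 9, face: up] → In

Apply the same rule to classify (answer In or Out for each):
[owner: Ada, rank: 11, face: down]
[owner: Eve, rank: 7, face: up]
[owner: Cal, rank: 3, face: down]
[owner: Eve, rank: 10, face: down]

The rule appears to be: owner is Cal.
[owner: Ada, rank: 11, face: down]: owner is Ada — fails the rule, so Out. [owner: Eve, rank: 7, face: up]: owner is Eve — fails the rule, so Out. [owner: Cal, rank: 3, face: down]: owner is Cal — passes, so In. [owner: Eve, rank: 10, face: down]: owner is Eve — fails the rule, so Out.

Out, Out, In, Out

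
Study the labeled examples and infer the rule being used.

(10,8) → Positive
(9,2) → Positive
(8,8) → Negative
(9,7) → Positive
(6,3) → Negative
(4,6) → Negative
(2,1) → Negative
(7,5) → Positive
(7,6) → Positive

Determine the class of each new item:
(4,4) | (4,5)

The pattern is that an item is 'Positive' exactly when: first > second AND sum ≥ 10.
(4,4) → 4 = 4, 4+4 = 8 → Negative. (4,5) → 4 < 5, 4+5 = 9 → Negative.

Negative, Negative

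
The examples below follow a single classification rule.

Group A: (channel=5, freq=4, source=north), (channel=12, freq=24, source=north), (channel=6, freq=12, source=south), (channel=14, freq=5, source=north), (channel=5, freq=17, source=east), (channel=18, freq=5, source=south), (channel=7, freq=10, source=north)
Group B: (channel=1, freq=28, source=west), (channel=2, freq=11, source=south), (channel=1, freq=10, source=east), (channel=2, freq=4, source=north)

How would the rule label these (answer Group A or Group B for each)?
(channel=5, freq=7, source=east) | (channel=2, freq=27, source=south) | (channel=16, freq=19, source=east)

Group A, Group B, Group A

One predicate separates the groups cleanly: channel ≥ 5.
(channel=5, freq=7, source=east) — channel = 5, hence Group A. (channel=2, freq=27, source=south) — channel = 2, hence Group B. (channel=16, freq=19, source=east) — channel = 16, hence Group A.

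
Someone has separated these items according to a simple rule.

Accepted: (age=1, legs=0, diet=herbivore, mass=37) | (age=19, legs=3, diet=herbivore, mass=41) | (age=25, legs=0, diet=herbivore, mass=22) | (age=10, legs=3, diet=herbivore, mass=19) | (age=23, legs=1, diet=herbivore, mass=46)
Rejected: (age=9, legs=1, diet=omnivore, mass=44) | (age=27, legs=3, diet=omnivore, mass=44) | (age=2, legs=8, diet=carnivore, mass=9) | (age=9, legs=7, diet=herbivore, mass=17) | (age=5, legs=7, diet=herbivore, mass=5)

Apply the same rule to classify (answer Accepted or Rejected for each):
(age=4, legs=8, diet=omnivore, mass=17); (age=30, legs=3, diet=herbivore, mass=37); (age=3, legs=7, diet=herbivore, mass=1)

Every 'Accepted' example satisfies: diet is herbivore AND legs ≤ 3. None of the 'Rejected' examples do.
(age=4, legs=8, diet=omnivore, mass=17): diet is omnivore, legs = 8 — does not pass, so Rejected.
(age=30, legs=3, diet=herbivore, mass=37): diet is herbivore, legs = 3 — fits, so Accepted.
(age=3, legs=7, diet=herbivore, mass=1): diet is herbivore, legs = 7 — does not pass, so Rejected.

Rejected, Accepted, Rejected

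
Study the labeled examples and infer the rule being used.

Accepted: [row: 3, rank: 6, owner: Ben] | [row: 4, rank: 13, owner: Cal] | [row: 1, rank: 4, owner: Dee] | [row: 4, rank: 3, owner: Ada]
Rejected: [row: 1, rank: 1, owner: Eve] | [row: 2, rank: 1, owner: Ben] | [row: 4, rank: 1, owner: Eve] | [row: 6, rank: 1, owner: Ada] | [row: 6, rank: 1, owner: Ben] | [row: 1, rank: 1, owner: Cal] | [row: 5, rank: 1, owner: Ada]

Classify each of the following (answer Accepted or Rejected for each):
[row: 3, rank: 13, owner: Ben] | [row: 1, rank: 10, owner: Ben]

Accepted, Accepted

The common property of the 'Accepted' items is: rank ≥ 3. No 'Rejected' item has it.
[row: 3, rank: 13, owner: Ben]: Accepted (rank = 13).
[row: 1, rank: 10, owner: Ben]: Accepted (rank = 10).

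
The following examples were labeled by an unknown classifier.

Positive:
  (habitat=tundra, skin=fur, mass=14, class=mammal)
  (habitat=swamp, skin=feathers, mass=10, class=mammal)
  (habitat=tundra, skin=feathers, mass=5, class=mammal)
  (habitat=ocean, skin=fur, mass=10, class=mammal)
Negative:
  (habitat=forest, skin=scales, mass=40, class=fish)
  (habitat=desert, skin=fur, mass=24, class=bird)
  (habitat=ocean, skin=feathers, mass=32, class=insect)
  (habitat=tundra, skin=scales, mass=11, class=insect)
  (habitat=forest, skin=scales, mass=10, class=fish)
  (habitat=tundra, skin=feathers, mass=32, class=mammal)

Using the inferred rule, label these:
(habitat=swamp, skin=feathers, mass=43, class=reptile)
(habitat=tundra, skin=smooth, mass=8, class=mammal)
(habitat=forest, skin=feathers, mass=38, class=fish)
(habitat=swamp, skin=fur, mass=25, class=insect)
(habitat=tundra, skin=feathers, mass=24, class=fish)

Negative, Positive, Negative, Negative, Negative

The distinguishing property — class is mammal AND mass ≤ 14 — holds for all the 'Positive' cases and none of the 'Negative' cases.
(habitat=swamp, skin=feathers, mass=43, class=reptile): Negative (class is reptile, mass = 43).
(habitat=tundra, skin=smooth, mass=8, class=mammal): Positive (class is mammal, mass = 8).
(habitat=forest, skin=feathers, mass=38, class=fish): Negative (class is fish, mass = 38).
(habitat=swamp, skin=fur, mass=25, class=insect): Negative (class is insect, mass = 25).
(habitat=tundra, skin=feathers, mass=24, class=fish): Negative (class is fish, mass = 24).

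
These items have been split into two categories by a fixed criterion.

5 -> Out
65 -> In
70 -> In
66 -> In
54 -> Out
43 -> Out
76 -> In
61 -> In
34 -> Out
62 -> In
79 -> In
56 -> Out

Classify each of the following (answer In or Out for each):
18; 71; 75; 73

Rule: at least 61. This holds for each 'In' example and fails for each 'Out' one.
18 → 18 < 61 → Out. 71 → 71 ≥ 61 → In. 75 → 75 ≥ 61 → In. 73 → 73 ≥ 61 → In.

Out, In, In, In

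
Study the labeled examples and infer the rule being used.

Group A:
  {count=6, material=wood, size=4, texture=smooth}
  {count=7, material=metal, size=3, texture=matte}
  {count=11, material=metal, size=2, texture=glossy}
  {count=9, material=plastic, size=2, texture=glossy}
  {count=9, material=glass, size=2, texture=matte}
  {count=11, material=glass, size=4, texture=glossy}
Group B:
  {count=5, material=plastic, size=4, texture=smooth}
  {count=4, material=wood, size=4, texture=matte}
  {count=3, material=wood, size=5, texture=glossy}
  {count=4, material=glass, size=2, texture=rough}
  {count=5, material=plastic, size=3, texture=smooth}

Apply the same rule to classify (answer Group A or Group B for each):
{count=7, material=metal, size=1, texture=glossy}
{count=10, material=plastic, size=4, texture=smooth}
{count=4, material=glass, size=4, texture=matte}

Group A, Group A, Group B

All 'Group A' examples share one property — count ≥ 6 — and every 'Group B' example lacks it.
{count=7, material=metal, size=1, texture=glossy}: count = 7 — satisfies this, so Group A.
{count=10, material=plastic, size=4, texture=smooth}: count = 10 — satisfies this, so Group A.
{count=4, material=glass, size=4, texture=matte}: count = 4 — does not satisfy this, so Group B.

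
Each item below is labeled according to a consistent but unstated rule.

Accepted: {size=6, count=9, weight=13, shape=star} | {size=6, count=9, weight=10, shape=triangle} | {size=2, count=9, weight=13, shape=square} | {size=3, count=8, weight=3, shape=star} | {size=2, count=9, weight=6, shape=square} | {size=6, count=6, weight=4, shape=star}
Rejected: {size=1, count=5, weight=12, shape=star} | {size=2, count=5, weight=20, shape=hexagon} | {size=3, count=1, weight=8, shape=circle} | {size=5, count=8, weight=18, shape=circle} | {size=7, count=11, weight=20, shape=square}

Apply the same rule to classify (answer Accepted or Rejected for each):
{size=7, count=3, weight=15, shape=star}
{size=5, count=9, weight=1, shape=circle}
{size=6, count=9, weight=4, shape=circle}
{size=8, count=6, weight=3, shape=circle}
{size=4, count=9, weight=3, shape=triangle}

Rejected, Accepted, Accepted, Accepted, Accepted

The distinguishing property — weight ≤ 13 AND count ≥ 6 — holds for all the 'Accepted' cases and none of the 'Rejected' cases.
{size=7, count=3, weight=15, shape=star}: weight = 15, count = 3, fails this test → Rejected. {size=5, count=9, weight=1, shape=circle}: weight = 1, count = 9, checks out → Accepted. {size=6, count=9, weight=4, shape=circle}: weight = 4, count = 9, checks out → Accepted. {size=8, count=6, weight=3, shape=circle}: weight = 3, count = 6, checks out → Accepted. {size=4, count=9, weight=3, shape=triangle}: weight = 3, count = 9, checks out → Accepted.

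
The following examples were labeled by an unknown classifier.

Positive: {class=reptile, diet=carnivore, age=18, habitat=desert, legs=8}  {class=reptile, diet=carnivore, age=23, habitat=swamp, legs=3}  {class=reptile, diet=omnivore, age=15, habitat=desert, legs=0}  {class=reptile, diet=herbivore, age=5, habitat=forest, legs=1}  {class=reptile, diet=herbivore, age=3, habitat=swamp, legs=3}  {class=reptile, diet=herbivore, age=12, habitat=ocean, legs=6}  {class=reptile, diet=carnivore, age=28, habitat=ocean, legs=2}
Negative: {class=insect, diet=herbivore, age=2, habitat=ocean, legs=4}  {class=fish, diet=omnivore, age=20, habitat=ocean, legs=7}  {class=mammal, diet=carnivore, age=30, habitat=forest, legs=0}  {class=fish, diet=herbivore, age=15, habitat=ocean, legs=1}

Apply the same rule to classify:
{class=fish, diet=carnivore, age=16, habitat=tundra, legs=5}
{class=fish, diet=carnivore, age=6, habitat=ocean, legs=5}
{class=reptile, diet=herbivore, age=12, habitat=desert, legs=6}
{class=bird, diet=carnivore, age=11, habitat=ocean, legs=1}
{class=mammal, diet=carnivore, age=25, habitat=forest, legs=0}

The distinguishing property — class is reptile — holds for all the 'Positive' cases and none of the 'Negative' cases.
{class=fish, diet=carnivore, age=16, habitat=tundra, legs=5}: Negative (class is fish).
{class=fish, diet=carnivore, age=6, habitat=ocean, legs=5}: Negative (class is fish).
{class=reptile, diet=herbivore, age=12, habitat=desert, legs=6}: Positive (class is reptile).
{class=bird, diet=carnivore, age=11, habitat=ocean, legs=1}: Negative (class is bird).
{class=mammal, diet=carnivore, age=25, habitat=forest, legs=0}: Negative (class is mammal).

Negative, Negative, Positive, Negative, Negative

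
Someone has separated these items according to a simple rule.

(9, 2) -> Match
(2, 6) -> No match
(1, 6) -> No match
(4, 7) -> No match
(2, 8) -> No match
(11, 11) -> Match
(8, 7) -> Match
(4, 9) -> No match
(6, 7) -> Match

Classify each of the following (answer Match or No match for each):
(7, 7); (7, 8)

Every 'Match' example satisfies: first ≥ 6. None of the 'No match' examples do.
(7, 7): Match (first 7).
(7, 8): Match (first 7).

Match, Match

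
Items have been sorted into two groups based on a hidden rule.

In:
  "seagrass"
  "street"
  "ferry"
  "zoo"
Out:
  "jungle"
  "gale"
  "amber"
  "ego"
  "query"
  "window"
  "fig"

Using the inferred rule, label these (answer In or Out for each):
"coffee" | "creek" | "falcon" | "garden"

In, In, Out, Out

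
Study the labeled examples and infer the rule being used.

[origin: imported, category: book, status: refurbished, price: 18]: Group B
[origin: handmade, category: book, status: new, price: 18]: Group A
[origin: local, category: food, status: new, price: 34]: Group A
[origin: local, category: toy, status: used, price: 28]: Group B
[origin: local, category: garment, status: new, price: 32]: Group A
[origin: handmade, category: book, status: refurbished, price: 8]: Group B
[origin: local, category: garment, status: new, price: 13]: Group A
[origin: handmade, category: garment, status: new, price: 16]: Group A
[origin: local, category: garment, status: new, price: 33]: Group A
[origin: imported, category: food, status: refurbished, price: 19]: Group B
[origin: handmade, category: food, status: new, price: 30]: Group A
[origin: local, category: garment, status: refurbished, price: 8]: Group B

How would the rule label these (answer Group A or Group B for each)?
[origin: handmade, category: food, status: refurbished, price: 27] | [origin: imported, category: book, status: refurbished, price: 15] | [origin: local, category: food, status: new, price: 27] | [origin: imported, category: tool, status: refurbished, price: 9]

Group B, Group B, Group A, Group B

All 'Group A' examples share one property — status is new — and every 'Group B' example lacks it.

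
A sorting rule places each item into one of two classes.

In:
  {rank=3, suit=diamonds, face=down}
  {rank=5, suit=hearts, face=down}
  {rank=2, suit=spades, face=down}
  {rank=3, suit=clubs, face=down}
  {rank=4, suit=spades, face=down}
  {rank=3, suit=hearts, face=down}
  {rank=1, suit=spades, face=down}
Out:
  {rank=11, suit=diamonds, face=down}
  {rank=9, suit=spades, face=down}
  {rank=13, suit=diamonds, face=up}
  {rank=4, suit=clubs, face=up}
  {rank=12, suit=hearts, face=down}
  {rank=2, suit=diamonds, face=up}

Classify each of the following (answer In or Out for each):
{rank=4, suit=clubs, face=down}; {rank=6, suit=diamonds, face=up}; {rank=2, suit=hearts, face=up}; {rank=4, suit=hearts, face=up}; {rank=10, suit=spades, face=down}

In, Out, Out, Out, Out

The common property of the 'In' items is: face is down AND rank ≤ 5. No 'Out' item has it.
In: {rank=4, suit=clubs, face=down}, since face is down, rank = 4. Out: {rank=6, suit=diamonds, face=up}, since face is up, rank = 6. Out: {rank=2, suit=hearts, face=up}, since face is up, rank = 2. Out: {rank=4, suit=hearts, face=up}, since face is up, rank = 4. Out: {rank=10, suit=spades, face=down}, since face is down, rank = 10.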